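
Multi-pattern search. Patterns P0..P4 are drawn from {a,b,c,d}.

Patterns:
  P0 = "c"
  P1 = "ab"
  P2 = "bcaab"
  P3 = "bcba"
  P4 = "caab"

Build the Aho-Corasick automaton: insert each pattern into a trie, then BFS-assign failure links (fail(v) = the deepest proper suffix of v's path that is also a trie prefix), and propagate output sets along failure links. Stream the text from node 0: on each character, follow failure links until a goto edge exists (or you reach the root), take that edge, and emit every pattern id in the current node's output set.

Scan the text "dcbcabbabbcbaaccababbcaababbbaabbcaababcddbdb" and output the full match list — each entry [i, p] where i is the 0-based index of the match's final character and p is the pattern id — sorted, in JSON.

Construct AC machine:
Trie (insert patterns):
  n0 'ε': a→2 b→4 c→1
  n1 'c': a→11  ←P0
  n2 'a': b→3
  n3 'ab': ·  ←P1
  n4 'b': c→5
  n5 'bc': a→6 b→9
  n6 'bca': a→7
  n7 'bcaa': b→8
  n8 'bcaab': ·  ←P2
  n9 'bcb': a→10
  n10 'bcba': ·  ←P3
  n11 'ca': a→12
  n12 'caa': b→13
  n13 'caab': ·  ←P4

Failure links (BFS by depth):
  n1('c'): parent n0 fail=0; on 'c' 0 → fail=0;  out {0}∪∅={0}
  n2('a'): parent n0 fail=0; on 'a' 0 → fail=0;  out ∅∪∅=∅
  n4('b'): parent n0 fail=0; on 'b' 0 → fail=0;  out ∅∪∅=∅
  n3('ab'): parent n2 fail=0; on 'b' 0 → fail=4;  out {1}∪∅={1}
  n5('bc'): parent n4 fail=0; on 'c' 0 → fail=1;  out ∅∪{0}={0}
  n11('ca'): parent n1 fail=0; on 'a' 0 → fail=2;  out ∅∪∅=∅
  n6('bca'): parent n5 fail=1; on 'a' 1 → fail=11;  out ∅∪∅=∅
  n9('bcb'): parent n5 fail=1; on 'b' 1→0 → fail=4;  out ∅∪∅=∅
  n12('caa'): parent n11 fail=2; on 'a' 2→0 → fail=2;  out ∅∪∅=∅
  n7('bcaa'): parent n6 fail=11; on 'a' 11 → fail=12;  out ∅∪∅=∅
  n10('bcba'): parent n9 fail=4; on 'a' 4→0 → fail=2;  out {3}∪∅={3}
  n13('caab'): parent n12 fail=2; on 'b' 2 → fail=3;  out {4}∪{1}={1,4}
  n8('bcaab'): parent n7 fail=12; on 'b' 12 → fail=13;  out {2}∪{1,4}={1,2,4}

Text stream:
pos 0 'd': at 0
pos 1 'c': at 1  emit P0@[1:1]
pos 2 'b': at 4 (via fail)
pos 3 'c': at 5  emit P0@[3:3]
pos 4 'a': at 6
pos 5 'b': at 3 (via fail)  emit P1@[4:5]
pos 6 'b': at 4 (via fail)
pos 7 'a': at 2 (via fail)
pos 8 'b': at 3  emit P1@[7:8]
pos 9 'b': at 4 (via fail)
pos 10 'c': at 5  emit P0@[10:10]
pos 11 'b': at 9
pos 12 'a': at 10  emit P3@[9:12]
pos 13 'a': at 2 (via fail)
pos 14 'c': at 1 (via fail)  emit P0@[14:14]
pos 15 'c': at 1 (via fail)  emit P0@[15:15]
pos 16 'a': at 11
pos 17 'b': at 3 (via fail)  emit P1@[16:17]
pos 18 'a': at 2 (via fail)
pos 19 'b': at 3  emit P1@[18:19]
pos 20 'b': at 4 (via fail)
pos 21 'c': at 5  emit P0@[21:21]
pos 22 'a': at 6
pos 23 'a': at 7
pos 24 'b': at 8  emit P1@[23:24],P2@[20:24],P4@[21:24]
pos 25 'a': at 2 (via fail)
pos 26 'b': at 3  emit P1@[25:26]
pos 27 'b': at 4 (via fail)
pos 28 'b': at 4 (via fail)
pos 29 'a': at 2 (via fail)
pos 30 'a': at 2 (via fail)
pos 31 'b': at 3  emit P1@[30:31]
pos 32 'b': at 4 (via fail)
pos 33 'c': at 5  emit P0@[33:33]
pos 34 'a': at 6
pos 35 'a': at 7
pos 36 'b': at 8  emit P1@[35:36],P2@[32:36],P4@[33:36]
pos 37 'a': at 2 (via fail)
pos 38 'b': at 3  emit P1@[37:38]
pos 39 'c': at 5 (via fail)  emit P0@[39:39]
pos 40 'd': at 0 (via fail)
pos 41 'd': at 0
pos 42 'b': at 4
pos 43 'd': at 0 (via fail)
pos 44 'b': at 4

Result: [[1,0],[3,0],[5,1],[8,1],[10,0],[12,3],[14,0],[15,0],[17,1],[19,1],[21,0],[24,1],[24,2],[24,4],[26,1],[31,1],[33,0],[36,1],[36,2],[36,4],[38,1],[39,0]]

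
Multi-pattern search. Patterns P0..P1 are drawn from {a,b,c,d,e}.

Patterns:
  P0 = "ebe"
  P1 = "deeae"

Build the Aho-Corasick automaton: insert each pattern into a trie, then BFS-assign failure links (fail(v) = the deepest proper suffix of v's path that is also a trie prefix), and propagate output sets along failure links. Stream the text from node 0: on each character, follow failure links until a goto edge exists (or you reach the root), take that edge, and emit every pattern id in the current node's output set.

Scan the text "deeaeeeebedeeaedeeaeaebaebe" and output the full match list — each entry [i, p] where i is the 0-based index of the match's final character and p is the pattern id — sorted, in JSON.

Construct AC machine:
Trie nodes:
  n0 'ε': d→4 e→1
  n1 'e': b→2
  n2 'eb': e→3
  n3 'ebe': ·  [P0 ends]
  n4 'd': e→5
  n5 'de': e→6
  n6 'dee': a→7
  n7 'deea': e→8
  n8 'deeae': ·  [P1 ends]

BFS fail/out derivation:
  n1('e'): parent n0 fail=0; on 'e' 0 → fail=0;  out ∅∪∅=∅
  n4('d'): parent n0 fail=0; on 'd' 0 → fail=0;  out ∅∪∅=∅
  n2('eb'): parent n1 fail=0; on 'b' 0 → fail=0;  out ∅∪∅=∅
  n5('de'): parent n4 fail=0; on 'e' 0 → fail=1;  out ∅∪∅=∅
  n3('ebe'): parent n2 fail=0; on 'e' 0 → fail=1;  out {0}∪∅={0}
  n6('dee'): parent n5 fail=1; on 'e' 1→0 → fail=1;  out ∅∪∅=∅
  n7('deea'): parent n6 fail=1; on 'a' 1→0 → fail=0;  out ∅∪∅=∅
  n8('deeae'): parent n7 fail=0; on 'e' 0 → fail=1;  out {1}∪∅={1}

Text stream:
pos 0 'd': at 4
pos 1 'e': at 5
pos 2 'e': at 6
pos 3 'a': at 7
pos 4 'e': at 8  emit P1@[0:4]
pos 5 'e': at 1 ·f
pos 6 'e': at 1 ·f
pos 7 'e': at 1 ·f
pos 8 'b': at 2
pos 9 'e': at 3  emit P0@[7:9]
pos 10 'd': at 4 ·f
pos 11 'e': at 5
pos 12 'e': at 6
pos 13 'a': at 7
pos 14 'e': at 8  emit P1@[10:14]
pos 15 'd': at 4 ·f
pos 16 'e': at 5
pos 17 'e': at 6
pos 18 'a': at 7
pos 19 'e': at 8  emit P1@[15:19]
pos 20 'a': at 0 ·f
pos 21 'e': at 1
pos 22 'b': at 2
pos 23 'a': at 0 ·f
pos 24 'e': at 1
pos 25 'b': at 2
pos 26 'e': at 3  emit P0@[24:26]

Matches: [[4,1],[9,0],[14,1],[19,1],[26,0]]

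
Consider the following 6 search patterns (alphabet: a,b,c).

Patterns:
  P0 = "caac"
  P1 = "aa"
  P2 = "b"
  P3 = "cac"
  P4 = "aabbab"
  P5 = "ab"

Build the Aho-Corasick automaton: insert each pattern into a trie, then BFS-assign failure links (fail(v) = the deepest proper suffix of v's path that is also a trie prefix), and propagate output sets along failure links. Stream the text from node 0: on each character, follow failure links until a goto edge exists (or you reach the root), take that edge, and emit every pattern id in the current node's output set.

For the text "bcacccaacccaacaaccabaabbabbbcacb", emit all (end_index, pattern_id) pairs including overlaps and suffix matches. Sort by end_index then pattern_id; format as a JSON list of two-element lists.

Construct AC machine:
Trie nodes:
  n0 'ε': a→5 b→7 c→1
  n1 'c': a→2
  n2 'ca': a→3 c→8
  n3 'caa': c→4
  n4 'caac': ·  ←P0
  n5 'a': a→6 b→13
  n6 'aa': b→9  ←P1
  n7 'b': ·  ←P2
  n8 'cac': ·  ←P3
  n9 'aab': b→10
  n10 'aabb': a→11
  n11 'aabba': b→12
  n12 'aabbab': ·  ←P4
  n13 'ab': ·  ←P5

BFS fail/out derivation:
  fail(1) 'c': from fail(0)=0 chase 'c': 0 ⇒ 0;  out=∅∪out(0)=∅
  fail(5) 'a': from fail(0)=0 chase 'a': 0 ⇒ 0;  out=∅∪out(0)=∅
  fail(7) 'b': from fail(0)=0 chase 'b': 0 ⇒ 0;  out={2}∪out(0)={2}
  fail(2) 'ca': from fail(1)=0 chase 'a': 0 ⇒ 5;  out=∅∪out(5)=∅
  fail(6) 'aa': from fail(5)=0 chase 'a': 0 ⇒ 5;  out={1}∪out(5)={1}
  fail(13) 'ab': from fail(5)=0 chase 'b': 0 ⇒ 7;  out={5}∪out(7)={2,5}
  fail(3) 'caa': from fail(2)=5 chase 'a': 5 ⇒ 6;  out=∅∪out(6)={1}
  fail(8) 'cac': from fail(2)=5 chase 'c': 5→0 ⇒ 1;  out={3}∪out(1)={3}
  fail(9) 'aab': from fail(6)=5 chase 'b': 5 ⇒ 13;  out=∅∪out(13)={2,5}
  fail(4) 'caac': from fail(3)=6 chase 'c': 6→5→0 ⇒ 1;  out={0}∪out(1)={0}
  fail(10) 'aabb': from fail(9)=13 chase 'b': 13→7→0 ⇒ 7;  out=∅∪out(7)={2}
  fail(11) 'aabba': from fail(10)=7 chase 'a': 7→0 ⇒ 5;  out=∅∪out(5)=∅
  fail(12) 'aabbab': from fail(11)=5 chase 'b': 5 ⇒ 13;  out={4}∪out(13)={2,4,5}

Run:
pos 0 'b': at 7  → match P2@[0:0]
pos 1 'c': at 1 ·f
pos 2 'a': at 2
pos 3 'c': at 8  → match P3@[1:3]
pos 4 'c': at 1 ·f
pos 5 'c': at 1 ·f
pos 6 'a': at 2
pos 7 'a': at 3  → match P1@[6:7]
pos 8 'c': at 4  → match P0@[5:8]
pos 9 'c': at 1 ·f
pos 10 'c': at 1 ·f
pos 11 'a': at 2
pos 12 'a': at 3  → match P1@[11:12]
pos 13 'c': at 4  → match P0@[10:13]
pos 14 'a': at 2 ·f
pos 15 'a': at 3  → match P1@[14:15]
pos 16 'c': at 4  → match P0@[13:16]
pos 17 'c': at 1 ·f
pos 18 'a': at 2
pos 19 'b': at 13 ·f  → match P2@[19:19],P5@[18:19]
pos 20 'a': at 5 ·f
pos 21 'a': at 6  → match P1@[20:21]
pos 22 'b': at 9  → match P2@[22:22],P5@[21:22]
pos 23 'b': at 10  → match P2@[23:23]
pos 24 'a': at 11
pos 25 'b': at 12  → match P2@[25:25],P4@[20:25],P5@[24:25]
pos 26 'b': at 7 ·f  → match P2@[26:26]
pos 27 'b': at 7 ·f  → match P2@[27:27]
pos 28 'c': at 1 ·f
pos 29 'a': at 2
pos 30 'c': at 8  → match P3@[28:30]
pos 31 'b': at 7 ·f  → match P2@[31:31]

All matches (sorted): [[0,2],[3,3],[7,1],[8,0],[12,1],[13,0],[15,1],[16,0],[19,2],[19,5],[21,1],[22,2],[22,5],[23,2],[25,2],[25,4],[25,5],[26,2],[27,2],[30,3],[31,2]]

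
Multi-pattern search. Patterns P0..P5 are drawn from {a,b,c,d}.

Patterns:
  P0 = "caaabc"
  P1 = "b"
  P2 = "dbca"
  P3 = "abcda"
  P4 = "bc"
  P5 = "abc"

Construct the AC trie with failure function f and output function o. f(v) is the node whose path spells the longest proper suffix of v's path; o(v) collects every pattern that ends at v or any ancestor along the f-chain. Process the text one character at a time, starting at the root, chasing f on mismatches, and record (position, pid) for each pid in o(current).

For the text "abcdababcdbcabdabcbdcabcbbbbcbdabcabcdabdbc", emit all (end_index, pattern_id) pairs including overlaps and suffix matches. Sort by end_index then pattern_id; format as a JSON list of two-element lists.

Construct AC machine:
Trie (insert patterns):
  0='ε' goto a→12 b→7 c→1 d→8
  1='c' goto a→2
  2='ca' goto a→3
  3='caa' goto a→4
  4='caaa' goto b→5
  5='caaab' goto c→6
  6='caaabc' goto ·  ←P0
  7='b' goto c→17  ←P1
  8='d' goto b→9
  9='db' goto c→10
  10='dbc' goto a→11
  11='dbca' goto ·  ←P2
  12='a' goto b→13
  13='ab' goto c→14
  14='abc' goto d→15  ←P5
  15='abcd' goto a→16
  16='abcda' goto ·  ←P3
  17='bc' goto ·  ←P4

Failure links (BFS by depth):
  n1('c'): parent n0 fail=0; on 'c' 0 → fail=0;  out ∅∪∅=∅
  n7('b'): parent n0 fail=0; on 'b' 0 → fail=0;  out {1}∪∅={1}
  n8('d'): parent n0 fail=0; on 'd' 0 → fail=0;  out ∅∪∅=∅
  n12('a'): parent n0 fail=0; on 'a' 0 → fail=0;  out ∅∪∅=∅
  n2('ca'): parent n1 fail=0; on 'a' 0 → fail=12;  out ∅∪∅=∅
  n9('db'): parent n8 fail=0; on 'b' 0 → fail=7;  out ∅∪{1}={1}
  n13('ab'): parent n12 fail=0; on 'b' 0 → fail=7;  out ∅∪{1}={1}
  n17('bc'): parent n7 fail=0; on 'c' 0 → fail=1;  out {4}∪∅={4}
  n3('caa'): parent n2 fail=12; on 'a' 12→0 → fail=12;  out ∅∪∅=∅
  n10('dbc'): parent n9 fail=7; on 'c' 7 → fail=17;  out ∅∪{4}={4}
  n14('abc'): parent n13 fail=7; on 'c' 7 → fail=17;  out {5}∪{4}={4,5}
  n4('caaa'): parent n3 fail=12; on 'a' 12→0 → fail=12;  out ∅∪∅=∅
  n11('dbca'): parent n10 fail=17; on 'a' 17→1 → fail=2;  out {2}∪∅={2}
  n15('abcd'): parent n14 fail=17; on 'd' 17→1→0 → fail=8;  out ∅∪∅=∅
  n5('caaab'): parent n4 fail=12; on 'b' 12 → fail=13;  out ∅∪{1}={1}
  n16('abcda'): parent n15 fail=8; on 'a' 8→0 → fail=12;  out {3}∪∅={3}
  n6('caaabc'): parent n5 fail=13; on 'c' 13 → fail=14;  out {0}∪{4,5}={0,4,5}

Text stream:
[0] read 'a'  n0⇒n12
[1] read 'b'  n12⇒n13  → match P1@[1:1]
[2] read 'c'  n13⇒n14  → match P4@[1:2],P5@[0:2]
[3] read 'd'  n14⇒n15
[4] read 'a'  n15⇒n16  → match P3@[0:4]
[5] read 'b'  n16⇒n13 (via fail)  → match P1@[5:5]
[6] read 'a'  n13⇒n12 (via fail)
[7] read 'b'  n12⇒n13  → match P1@[7:7]
[8] read 'c'  n13⇒n14  → match P4@[7:8],P5@[6:8]
[9] read 'd'  n14⇒n15
[10] read 'b'  n15⇒n9 (via fail)  → match P1@[10:10]
[11] read 'c'  n9⇒n10  → match P4@[10:11]
[12] read 'a'  n10⇒n11  → match P2@[9:12]
[13] read 'b'  n11⇒n13 (via fail)  → match P1@[13:13]
[14] read 'd'  n13⇒n8 (via fail)
[15] read 'a'  n8⇒n12 (via fail)
[16] read 'b'  n12⇒n13  → match P1@[16:16]
[17] read 'c'  n13⇒n14  → match P4@[16:17],P5@[15:17]
[18] read 'b'  n14⇒n7 (via fail)  → match P1@[18:18]
[19] read 'd'  n7⇒n8 (via fail)
[20] read 'c'  n8⇒n1 (via fail)
[21] read 'a'  n1⇒n2
[22] read 'b'  n2⇒n13 (via fail)  → match P1@[22:22]
[23] read 'c'  n13⇒n14  → match P4@[22:23],P5@[21:23]
[24] read 'b'  n14⇒n7 (via fail)  → match P1@[24:24]
[25] read 'b'  n7⇒n7 (via fail)  → match P1@[25:25]
[26] read 'b'  n7⇒n7 (via fail)  → match P1@[26:26]
[27] read 'b'  n7⇒n7 (via fail)  → match P1@[27:27]
[28] read 'c'  n7⇒n17  → match P4@[27:28]
[29] read 'b'  n17⇒n7 (via fail)  → match P1@[29:29]
[30] read 'd'  n7⇒n8 (via fail)
[31] read 'a'  n8⇒n12 (via fail)
[32] read 'b'  n12⇒n13  → match P1@[32:32]
[33] read 'c'  n13⇒n14  → match P4@[32:33],P5@[31:33]
[34] read 'a'  n14⇒n2 (via fail)
[35] read 'b'  n2⇒n13 (via fail)  → match P1@[35:35]
[36] read 'c'  n13⇒n14  → match P4@[35:36],P5@[34:36]
[37] read 'd'  n14⇒n15
[38] read 'a'  n15⇒n16  → match P3@[34:38]
[39] read 'b'  n16⇒n13 (via fail)  → match P1@[39:39]
[40] read 'd'  n13⇒n8 (via fail)
[41] read 'b'  n8⇒n9  → match P1@[41:41]
[42] read 'c'  n9⇒n10  → match P4@[41:42]

Matches: [[1,1],[2,4],[2,5],[4,3],[5,1],[7,1],[8,4],[8,5],[10,1],[11,4],[12,2],[13,1],[16,1],[17,4],[17,5],[18,1],[22,1],[23,4],[23,5],[24,1],[25,1],[26,1],[27,1],[28,4],[29,1],[32,1],[33,4],[33,5],[35,1],[36,4],[36,5],[38,3],[39,1],[41,1],[42,4]]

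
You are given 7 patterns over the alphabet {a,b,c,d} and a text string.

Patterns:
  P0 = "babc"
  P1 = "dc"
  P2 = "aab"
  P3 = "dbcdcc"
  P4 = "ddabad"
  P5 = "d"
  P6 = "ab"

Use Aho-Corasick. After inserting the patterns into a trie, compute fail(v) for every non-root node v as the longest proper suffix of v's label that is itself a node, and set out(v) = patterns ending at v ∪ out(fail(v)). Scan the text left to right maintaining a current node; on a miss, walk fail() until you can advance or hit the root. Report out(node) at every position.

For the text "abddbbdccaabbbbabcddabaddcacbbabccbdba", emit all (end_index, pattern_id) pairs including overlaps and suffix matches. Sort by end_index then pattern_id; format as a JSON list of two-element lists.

Construct AC machine:
Trie nodes:
  n0 'ε': a→7 b→1 d→5
  n1 'b': a→2
  n2 'ba': b→3
  n3 'bab': c→4
  n4 'babc': ·  ←P0
  n5 'd': b→10 c→6 d→15  ←P5
  n6 'dc': ·  ←P1
  n7 'a': a→8 b→20
  n8 'aa': b→9
  n9 'aab': ·  ←P2
  n10 'db': c→11
  n11 'dbc': d→12
  n12 'dbcd': c→13
  n13 'dbcdc': c→14
  n14 'dbcdcc': ·  ←P3
  n15 'dd': a→16
  n16 'dda': b→17
  n17 'ddab': a→18
  n18 'ddaba': d→19
  n19 'ddabad': ·  ←P4
  n20 'ab': ·  ←P6

Failure links (BFS by depth):
  fail(1) 'b': from fail(0)=0 chase 'b': 0 ⇒ 0;  out=∅∪out(0)=∅
  fail(5) 'd': from fail(0)=0 chase 'd': 0 ⇒ 0;  out={5}∪out(0)={5}
  fail(7) 'a': from fail(0)=0 chase 'a': 0 ⇒ 0;  out=∅∪out(0)=∅
  fail(2) 'ba': from fail(1)=0 chase 'a': 0 ⇒ 7;  out=∅∪out(7)=∅
  fail(6) 'dc': from fail(5)=0 chase 'c': 0 ⇒ 0;  out={1}∪out(0)={1}
  fail(8) 'aa': from fail(7)=0 chase 'a': 0 ⇒ 7;  out=∅∪out(7)=∅
  fail(10) 'db': from fail(5)=0 chase 'b': 0 ⇒ 1;  out=∅∪out(1)=∅
  fail(15) 'dd': from fail(5)=0 chase 'd': 0 ⇒ 5;  out=∅∪out(5)={5}
  fail(20) 'ab': from fail(7)=0 chase 'b': 0 ⇒ 1;  out={6}∪out(1)={6}
  fail(3) 'bab': from fail(2)=7 chase 'b': 7 ⇒ 20;  out=∅∪out(20)={6}
  fail(9) 'aab': from fail(8)=7 chase 'b': 7 ⇒ 20;  out={2}∪out(20)={2,6}
  fail(11) 'dbc': from fail(10)=1 chase 'c': 1→0 ⇒ 0;  out=∅∪out(0)=∅
  fail(16) 'dda': from fail(15)=5 chase 'a': 5→0 ⇒ 7;  out=∅∪out(7)=∅
  fail(4) 'babc': from fail(3)=20 chase 'c': 20→1→0 ⇒ 0;  out={0}∪out(0)={0}
  fail(12) 'dbcd': from fail(11)=0 chase 'd': 0 ⇒ 5;  out=∅∪out(5)={5}
  fail(17) 'ddab': from fail(16)=7 chase 'b': 7 ⇒ 20;  out=∅∪out(20)={6}
  fail(13) 'dbcdc': from fail(12)=5 chase 'c': 5 ⇒ 6;  out=∅∪out(6)={1}
  fail(18) 'ddaba': from fail(17)=20 chase 'a': 20→1 ⇒ 2;  out=∅∪out(2)=∅
  fail(14) 'dbcdcc': from fail(13)=6 chase 'c': 6→0 ⇒ 0;  out={3}∪out(0)={3}
  fail(19) 'ddabad': from fail(18)=2 chase 'd': 2→7→0 ⇒ 5;  out={4}∪out(5)={4,5}

Text stream:
pos 0 'a': at 7
pos 1 'b': at 20  → match P6@[0:1]
pos 2 'd': at 5 (via fail)  → match P5@[2:2]
pos 3 'd': at 15  → match P5@[3:3]
pos 4 'b': at 10 (via fail)
pos 5 'b': at 1 (via fail)
pos 6 'd': at 5 (via fail)  → match P5@[6:6]
pos 7 'c': at 6  → match P1@[6:7]
pos 8 'c': at 0 (via fail)
pos 9 'a': at 7
pos 10 'a': at 8
pos 11 'b': at 9  → match P2@[9:11],P6@[10:11]
pos 12 'b': at 1 (via fail)
pos 13 'b': at 1 (via fail)
pos 14 'b': at 1 (via fail)
pos 15 'a': at 2
pos 16 'b': at 3  → match P6@[15:16]
pos 17 'c': at 4  → match P0@[14:17]
pos 18 'd': at 5 (via fail)  → match P5@[18:18]
pos 19 'd': at 15  → match P5@[19:19]
pos 20 'a': at 16
pos 21 'b': at 17  → match P6@[20:21]
pos 22 'a': at 18
pos 23 'd': at 19  → match P4@[18:23],P5@[23:23]
pos 24 'd': at 15 (via fail)  → match P5@[24:24]
pos 25 'c': at 6 (via fail)  → match P1@[24:25]
pos 26 'a': at 7 (via fail)
pos 27 'c': at 0 (via fail)
pos 28 'b': at 1
pos 29 'b': at 1 (via fail)
pos 30 'a': at 2
pos 31 'b': at 3  → match P6@[30:31]
pos 32 'c': at 4  → match P0@[29:32]
pos 33 'c': at 0 (via fail)
pos 34 'b': at 1
pos 35 'd': at 5 (via fail)  → match P5@[35:35]
pos 36 'b': at 10
pos 37 'a': at 2 (via fail)

Result: [[1,6],[2,5],[3,5],[6,5],[7,1],[11,2],[11,6],[16,6],[17,0],[18,5],[19,5],[21,6],[23,4],[23,5],[24,5],[25,1],[31,6],[32,0],[35,5]]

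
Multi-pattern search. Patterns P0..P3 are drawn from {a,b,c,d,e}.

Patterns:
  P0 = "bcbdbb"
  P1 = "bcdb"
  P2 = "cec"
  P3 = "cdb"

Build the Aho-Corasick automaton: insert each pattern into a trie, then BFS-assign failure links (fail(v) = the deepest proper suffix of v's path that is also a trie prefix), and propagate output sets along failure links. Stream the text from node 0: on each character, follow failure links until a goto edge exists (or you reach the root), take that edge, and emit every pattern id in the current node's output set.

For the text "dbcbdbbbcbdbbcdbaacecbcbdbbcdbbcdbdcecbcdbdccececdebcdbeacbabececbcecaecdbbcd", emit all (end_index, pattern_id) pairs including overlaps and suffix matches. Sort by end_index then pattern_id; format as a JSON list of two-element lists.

Construct AC machine:
Trie nodes:
  0='ε' goto b→1 c→9
  1='b' goto c→2
  2='bc' goto b→3 d→7
  3='bcb' goto d→4
  4='bcbd' goto b→5
  5='bcbdb' goto b→6
  6='bcbdbb' goto ·  ←P0
  7='bcd' goto b→8
  8='bcdb' goto ·  ←P1
  9='c' goto d→12 e→10
  10='ce' goto c→11
  11='cec' goto ·  ←P2
  12='cd' goto b→13
  13='cdb' goto ·  ←P3

Failure links (BFS by depth):
  fail(1) 'b': from fail(0)=0 chase 'b': 0 ⇒ 0;  out=∅∪out(0)=∅
  fail(9) 'c': from fail(0)=0 chase 'c': 0 ⇒ 0;  out=∅∪out(0)=∅
  fail(2) 'bc': from fail(1)=0 chase 'c': 0 ⇒ 9;  out=∅∪out(9)=∅
  fail(10) 'ce': from fail(9)=0 chase 'e': 0 ⇒ 0;  out=∅∪out(0)=∅
  fail(12) 'cd': from fail(9)=0 chase 'd': 0 ⇒ 0;  out=∅∪out(0)=∅
  fail(3) 'bcb': from fail(2)=9 chase 'b': 9→0 ⇒ 1;  out=∅∪out(1)=∅
  fail(7) 'bcd': from fail(2)=9 chase 'd': 9 ⇒ 12;  out=∅∪out(12)=∅
  fail(11) 'cec': from fail(10)=0 chase 'c': 0 ⇒ 9;  out={2}∪out(9)={2}
  fail(13) 'cdb': from fail(12)=0 chase 'b': 0 ⇒ 1;  out={3}∪out(1)={3}
  fail(4) 'bcbd': from fail(3)=1 chase 'd': 1→0 ⇒ 0;  out=∅∪out(0)=∅
  fail(8) 'bcdb': from fail(7)=12 chase 'b': 12 ⇒ 13;  out={1}∪out(13)={1,3}
  fail(5) 'bcbdb': from fail(4)=0 chase 'b': 0 ⇒ 1;  out=∅∪out(1)=∅
  fail(6) 'bcbdbb': from fail(5)=1 chase 'b': 1→0 ⇒ 1;  out={0}∪out(1)={0}

Text stream:
[0] read 'd'  n0⇒n0
[1] read 'b'  n0⇒n1
[2] read 'c'  n1⇒n2
[3] read 'b'  n2⇒n3
[4] read 'd'  n3⇒n4
[5] read 'b'  n4⇒n5
[6] read 'b'  n5⇒n6  emit P0@[1:6]
[7] read 'b'  n6⇒n1 (via fail)
[8] read 'c'  n1⇒n2
[9] read 'b'  n2⇒n3
[10] read 'd'  n3⇒n4
[11] read 'b'  n4⇒n5
[12] read 'b'  n5⇒n6  emit P0@[7:12]
[13] read 'c'  n6⇒n2 (via fail)
[14] read 'd'  n2⇒n7
[15] read 'b'  n7⇒n8  emit P1@[12:15],P3@[13:15]
[16] read 'a'  n8⇒n0 (via fail)
[17] read 'a'  n0⇒n0
[18] read 'c'  n0⇒n9
[19] read 'e'  n9⇒n10
[20] read 'c'  n10⇒n11  emit P2@[18:20]
[21] read 'b'  n11⇒n1 (via fail)
[22] read 'c'  n1⇒n2
[23] read 'b'  n2⇒n3
[24] read 'd'  n3⇒n4
[25] read 'b'  n4⇒n5
[26] read 'b'  n5⇒n6  emit P0@[21:26]
[27] read 'c'  n6⇒n2 (via fail)
[28] read 'd'  n2⇒n7
[29] read 'b'  n7⇒n8  emit P1@[26:29],P3@[27:29]
[30] read 'b'  n8⇒n1 (via fail)
[31] read 'c'  n1⇒n2
[32] read 'd'  n2⇒n7
[33] read 'b'  n7⇒n8  emit P1@[30:33],P3@[31:33]
[34] read 'd'  n8⇒n0 (via fail)
[35] read 'c'  n0⇒n9
[36] read 'e'  n9⇒n10
[37] read 'c'  n10⇒n11  emit P2@[35:37]
[38] read 'b'  n11⇒n1 (via fail)
[39] read 'c'  n1⇒n2
[40] read 'd'  n2⇒n7
[41] read 'b'  n7⇒n8  emit P1@[38:41],P3@[39:41]
[42] read 'd'  n8⇒n0 (via fail)
[43] read 'c'  n0⇒n9
[44] read 'c'  n9⇒n9 (via fail)
[45] read 'e'  n9⇒n10
[46] read 'c'  n10⇒n11  emit P2@[44:46]
[47] read 'e'  n11⇒n10 (via fail)
[48] read 'c'  n10⇒n11  emit P2@[46:48]
[49] read 'd'  n11⇒n12 (via fail)
[50] read 'e'  n12⇒n0 (via fail)
[51] read 'b'  n0⇒n1
[52] read 'c'  n1⇒n2
[53] read 'd'  n2⇒n7
[54] read 'b'  n7⇒n8  emit P1@[51:54],P3@[52:54]
[55] read 'e'  n8⇒n0 (via fail)
[56] read 'a'  n0⇒n0
[57] read 'c'  n0⇒n9
[58] read 'b'  n9⇒n1 (via fail)
[59] read 'a'  n1⇒n0 (via fail)
[60] read 'b'  n0⇒n1
[61] read 'e'  n1⇒n0 (via fail)
[62] read 'c'  n0⇒n9
[63] read 'e'  n9⇒n10
[64] read 'c'  n10⇒n11  emit P2@[62:64]
[65] read 'b'  n11⇒n1 (via fail)
[66] read 'c'  n1⇒n2
[67] read 'e'  n2⇒n10 (via fail)
[68] read 'c'  n10⇒n11  emit P2@[66:68]
[69] read 'a'  n11⇒n0 (via fail)
[70] read 'e'  n0⇒n0
[71] read 'c'  n0⇒n9
[72] read 'd'  n9⇒n12
[73] read 'b'  n12⇒n13  emit P3@[71:73]
[74] read 'b'  n13⇒n1 (via fail)
[75] read 'c'  n1⇒n2
[76] read 'd'  n2⇒n7

Result: [[6,0],[12,0],[15,1],[15,3],[20,2],[26,0],[29,1],[29,3],[33,1],[33,3],[37,2],[41,1],[41,3],[46,2],[48,2],[54,1],[54,3],[64,2],[68,2],[73,3]]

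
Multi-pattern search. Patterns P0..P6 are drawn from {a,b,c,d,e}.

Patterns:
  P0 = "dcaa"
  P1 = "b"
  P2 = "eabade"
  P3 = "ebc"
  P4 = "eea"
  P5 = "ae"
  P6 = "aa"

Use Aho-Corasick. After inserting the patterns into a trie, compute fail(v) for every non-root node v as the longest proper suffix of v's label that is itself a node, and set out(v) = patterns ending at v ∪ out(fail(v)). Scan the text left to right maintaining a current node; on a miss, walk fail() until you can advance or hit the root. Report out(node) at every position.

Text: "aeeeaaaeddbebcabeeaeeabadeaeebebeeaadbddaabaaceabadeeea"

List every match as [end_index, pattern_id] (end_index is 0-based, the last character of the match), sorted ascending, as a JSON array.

Build automaton:
Trie nodes:
  0='ε' goto a→16 b→5 d→1 e→6
  1='d' goto c→2
  2='dc' goto a→3
  3='dca' goto a→4
  4='dcaa' goto ·  [P0 ends]
  5='b' goto ·  [P1 ends]
  6='e' goto a→7 b→12 e→14
  7='ea' goto b→8
  8='eab' goto a→9
  9='eaba' goto d→10
  10='eabad' goto e→11
  11='eabade' goto ·  [P2 ends]
  12='eb' goto c→13
  13='ebc' goto ·  [P3 ends]
  14='ee' goto a→15
  15='eea' goto ·  [P4 ends]
  16='a' goto a→18 e→17
  17='ae' goto ·  [P5 ends]
  18='aa' goto ·  [P6 ends]

Failure links (BFS by depth):
  fail(1) 'd': from fail(0)=0 chase 'd': 0 ⇒ 0;  out=∅∪out(0)=∅
  fail(5) 'b': from fail(0)=0 chase 'b': 0 ⇒ 0;  out={1}∪out(0)={1}
  fail(6) 'e': from fail(0)=0 chase 'e': 0 ⇒ 0;  out=∅∪out(0)=∅
  fail(16) 'a': from fail(0)=0 chase 'a': 0 ⇒ 0;  out=∅∪out(0)=∅
  fail(2) 'dc': from fail(1)=0 chase 'c': 0 ⇒ 0;  out=∅∪out(0)=∅
  fail(7) 'ea': from fail(6)=0 chase 'a': 0 ⇒ 16;  out=∅∪out(16)=∅
  fail(12) 'eb': from fail(6)=0 chase 'b': 0 ⇒ 5;  out=∅∪out(5)={1}
  fail(14) 'ee': from fail(6)=0 chase 'e': 0 ⇒ 6;  out=∅∪out(6)=∅
  fail(17) 'ae': from fail(16)=0 chase 'e': 0 ⇒ 6;  out={5}∪out(6)={5}
  fail(18) 'aa': from fail(16)=0 chase 'a': 0 ⇒ 16;  out={6}∪out(16)={6}
  fail(3) 'dca': from fail(2)=0 chase 'a': 0 ⇒ 16;  out=∅∪out(16)=∅
  fail(8) 'eab': from fail(7)=16 chase 'b': 16→0 ⇒ 5;  out=∅∪out(5)={1}
  fail(13) 'ebc': from fail(12)=5 chase 'c': 5→0 ⇒ 0;  out={3}∪out(0)={3}
  fail(15) 'eea': from fail(14)=6 chase 'a': 6 ⇒ 7;  out={4}∪out(7)={4}
  fail(4) 'dcaa': from fail(3)=16 chase 'a': 16 ⇒ 18;  out={0}∪out(18)={0,6}
  fail(9) 'eaba': from fail(8)=5 chase 'a': 5→0 ⇒ 16;  out=∅∪out(16)=∅
  fail(10) 'eabad': from fail(9)=16 chase 'd': 16→0 ⇒ 1;  out=∅∪out(1)=∅
  fail(11) 'eabade': from fail(10)=1 chase 'e': 1→0 ⇒ 6;  out={2}∪out(6)={2}

Text stream:
i=0 'a': node 0→16
i=1 'e': node 16→17  emit P5@[0:1]
i=2 'e': node 17→14 (via fail)
i=3 'e': node 14→14 (via fail)
i=4 'a': node 14→15  emit P4@[2:4]
i=5 'a': node 15→18 (via fail)  emit P6@[4:5]
i=6 'a': node 18→18 (via fail)  emit P6@[5:6]
i=7 'e': node 18→17 (via fail)  emit P5@[6:7]
i=8 'd': node 17→1 (via fail)
i=9 'd': node 1→1 (via fail)
i=10 'b': node 1→5 (via fail)  emit P1@[10:10]
i=11 'e': node 5→6 (via fail)
i=12 'b': node 6→12  emit P1@[12:12]
i=13 'c': node 12→13  emit P3@[11:13]
i=14 'a': node 13→16 (via fail)
i=15 'b': node 16→5 (via fail)  emit P1@[15:15]
i=16 'e': node 5→6 (via fail)
i=17 'e': node 6→14
i=18 'a': node 14→15  emit P4@[16:18]
i=19 'e': node 15→17 (via fail)  emit P5@[18:19]
i=20 'e': node 17→14 (via fail)
i=21 'a': node 14→15  emit P4@[19:21]
i=22 'b': node 15→8 (via fail)  emit P1@[22:22]
i=23 'a': node 8→9
i=24 'd': node 9→10
i=25 'e': node 10→11  emit P2@[20:25]
i=26 'a': node 11→7 (via fail)
i=27 'e': node 7→17 (via fail)  emit P5@[26:27]
i=28 'e': node 17→14 (via fail)
i=29 'b': node 14→12 (via fail)  emit P1@[29:29]
i=30 'e': node 12→6 (via fail)
i=31 'b': node 6→12  emit P1@[31:31]
i=32 'e': node 12→6 (via fail)
i=33 'e': node 6→14
i=34 'a': node 14→15  emit P4@[32:34]
i=35 'a': node 15→18 (via fail)  emit P6@[34:35]
i=36 'd': node 18→1 (via fail)
i=37 'b': node 1→5 (via fail)  emit P1@[37:37]
i=38 'd': node 5→1 (via fail)
i=39 'd': node 1→1 (via fail)
i=40 'a': node 1→16 (via fail)
i=41 'a': node 16→18  emit P6@[40:41]
i=42 'b': node 18→5 (via fail)  emit P1@[42:42]
i=43 'a': node 5→16 (via fail)
i=44 'a': node 16→18  emit P6@[43:44]
i=45 'c': node 18→0 (via fail)
i=46 'e': node 0→6
i=47 'a': node 6→7
i=48 'b': node 7→8  emit P1@[48:48]
i=49 'a': node 8→9
i=50 'd': node 9→10
i=51 'e': node 10→11  emit P2@[46:51]
i=52 'e': node 11→14 (via fail)
i=53 'e': node 14→14 (via fail)
i=54 'a': node 14→15  emit P4@[52:54]

Result: [[1,5],[4,4],[5,6],[6,6],[7,5],[10,1],[12,1],[13,3],[15,1],[18,4],[19,5],[21,4],[22,1],[25,2],[27,5],[29,1],[31,1],[34,4],[35,6],[37,1],[41,6],[42,1],[44,6],[48,1],[51,2],[54,4]]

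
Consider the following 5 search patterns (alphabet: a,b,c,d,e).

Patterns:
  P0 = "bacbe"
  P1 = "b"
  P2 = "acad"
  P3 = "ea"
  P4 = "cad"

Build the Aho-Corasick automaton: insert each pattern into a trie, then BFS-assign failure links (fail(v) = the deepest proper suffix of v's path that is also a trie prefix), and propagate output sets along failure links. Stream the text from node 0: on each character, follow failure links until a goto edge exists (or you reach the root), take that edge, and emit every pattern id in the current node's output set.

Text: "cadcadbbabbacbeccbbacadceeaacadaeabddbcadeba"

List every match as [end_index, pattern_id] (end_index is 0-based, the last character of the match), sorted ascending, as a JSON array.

Build automaton:
Trie (insert patterns):
  n0 'ε': a→6 b→1 c→12 e→10
  n1 'b': a→2  ←P1
  n2 'ba': c→3
  n3 'bac': b→4
  n4 'bacb': e→5
  n5 'bacbe': ·  ←P0
  n6 'a': c→7
  n7 'ac': a→8
  n8 'aca': d→9
  n9 'acad': ·  ←P2
  n10 'e': a→11
  n11 'ea': ·  ←P3
  n12 'c': a→13
  n13 'ca': d→14
  n14 'cad': ·  ←P4

BFS fail/out derivation:
  n1('b'): parent n0 fail=0; on 'b' 0 → fail=0;  out {1}∪∅={1}
  n6('a'): parent n0 fail=0; on 'a' 0 → fail=0;  out ∅∪∅=∅
  n10('e'): parent n0 fail=0; on 'e' 0 → fail=0;  out ∅∪∅=∅
  n12('c'): parent n0 fail=0; on 'c' 0 → fail=0;  out ∅∪∅=∅
  n2('ba'): parent n1 fail=0; on 'a' 0 → fail=6;  out ∅∪∅=∅
  n7('ac'): parent n6 fail=0; on 'c' 0 → fail=12;  out ∅∪∅=∅
  n11('ea'): parent n10 fail=0; on 'a' 0 → fail=6;  out {3}∪∅={3}
  n13('ca'): parent n12 fail=0; on 'a' 0 → fail=6;  out ∅∪∅=∅
  n3('bac'): parent n2 fail=6; on 'c' 6 → fail=7;  out ∅∪∅=∅
  n8('aca'): parent n7 fail=12; on 'a' 12 → fail=13;  out ∅∪∅=∅
  n14('cad'): parent n13 fail=6; on 'd' 6→0 → fail=0;  out {4}∪∅={4}
  n4('bacb'): parent n3 fail=7; on 'b' 7→12→0 → fail=1;  out ∅∪{1}={1}
  n9('acad'): parent n8 fail=13; on 'd' 13 → fail=14;  out {2}∪{4}={2,4}
  n5('bacbe'): parent n4 fail=1; on 'e' 1→0 → fail=10;  out {0}∪∅={0}

Text stream:
[0] read 'c'  n0⇒n12
[1] read 'a'  n12⇒n13
[2] read 'd'  n13⇒n14  ** P4@[0:2]
[3] read 'c'  n14⇒n12 ·f
[4] read 'a'  n12⇒n13
[5] read 'd'  n13⇒n14  ** P4@[3:5]
[6] read 'b'  n14⇒n1 ·f  ** P1@[6:6]
[7] read 'b'  n1⇒n1 ·f  ** P1@[7:7]
[8] read 'a'  n1⇒n2
[9] read 'b'  n2⇒n1 ·f  ** P1@[9:9]
[10] read 'b'  n1⇒n1 ·f  ** P1@[10:10]
[11] read 'a'  n1⇒n2
[12] read 'c'  n2⇒n3
[13] read 'b'  n3⇒n4  ** P1@[13:13]
[14] read 'e'  n4⇒n5  ** P0@[10:14]
[15] read 'c'  n5⇒n12 ·f
[16] read 'c'  n12⇒n12 ·f
[17] read 'b'  n12⇒n1 ·f  ** P1@[17:17]
[18] read 'b'  n1⇒n1 ·f  ** P1@[18:18]
[19] read 'a'  n1⇒n2
[20] read 'c'  n2⇒n3
[21] read 'a'  n3⇒n8 ·f
[22] read 'd'  n8⇒n9  ** P2@[19:22],P4@[20:22]
[23] read 'c'  n9⇒n12 ·f
[24] read 'e'  n12⇒n10 ·f
[25] read 'e'  n10⇒n10 ·f
[26] read 'a'  n10⇒n11  ** P3@[25:26]
[27] read 'a'  n11⇒n6 ·f
[28] read 'c'  n6⇒n7
[29] read 'a'  n7⇒n8
[30] read 'd'  n8⇒n9  ** P2@[27:30],P4@[28:30]
[31] read 'a'  n9⇒n6 ·f
[32] read 'e'  n6⇒n10 ·f
[33] read 'a'  n10⇒n11  ** P3@[32:33]
[34] read 'b'  n11⇒n1 ·f  ** P1@[34:34]
[35] read 'd'  n1⇒n0 ·f
[36] read 'd'  n0⇒n0
[37] read 'b'  n0⇒n1  ** P1@[37:37]
[38] read 'c'  n1⇒n12 ·f
[39] read 'a'  n12⇒n13
[40] read 'd'  n13⇒n14  ** P4@[38:40]
[41] read 'e'  n14⇒n10 ·f
[42] read 'b'  n10⇒n1 ·f  ** P1@[42:42]
[43] read 'a'  n1⇒n2

Matches: [[2,4],[5,4],[6,1],[7,1],[9,1],[10,1],[13,1],[14,0],[17,1],[18,1],[22,2],[22,4],[26,3],[30,2],[30,4],[33,3],[34,1],[37,1],[40,4],[42,1]]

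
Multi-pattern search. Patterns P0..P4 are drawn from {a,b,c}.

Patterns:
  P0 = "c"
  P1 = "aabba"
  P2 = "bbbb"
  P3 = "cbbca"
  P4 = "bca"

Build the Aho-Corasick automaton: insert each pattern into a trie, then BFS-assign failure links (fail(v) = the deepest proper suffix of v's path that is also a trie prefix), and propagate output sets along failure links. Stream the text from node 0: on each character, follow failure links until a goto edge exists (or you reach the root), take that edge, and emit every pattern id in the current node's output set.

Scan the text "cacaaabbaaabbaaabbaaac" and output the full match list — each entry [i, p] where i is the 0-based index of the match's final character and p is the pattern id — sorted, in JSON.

Build:
Trie (insert patterns):
  0='ε' goto a→2 b→7 c→1
  1='c' goto b→11  ←P0
  2='a' goto a→3
  3='aa' goto b→4
  4='aab' goto b→5
  5='aabb' goto a→6
  6='aabba' goto ·  ←P1
  7='b' goto b→8 c→15
  8='bb' goto b→9
  9='bbb' goto b→10
  10='bbbb' goto ·  ←P2
  11='cb' goto b→12
  12='cbb' goto c→13
  13='cbbc' goto a→14
  14='cbbca' goto ·  ←P3
  15='bc' goto a→16
  16='bca' goto ·  ←P4

Failure links (BFS by depth):
  fail(1) 'c': from fail(0)=0 chase 'c': 0 ⇒ 0;  out={0}∪out(0)={0}
  fail(2) 'a': from fail(0)=0 chase 'a': 0 ⇒ 0;  out=∅∪out(0)=∅
  fail(7) 'b': from fail(0)=0 chase 'b': 0 ⇒ 0;  out=∅∪out(0)=∅
  fail(3) 'aa': from fail(2)=0 chase 'a': 0 ⇒ 2;  out=∅∪out(2)=∅
  fail(8) 'bb': from fail(7)=0 chase 'b': 0 ⇒ 7;  out=∅∪out(7)=∅
  fail(11) 'cb': from fail(1)=0 chase 'b': 0 ⇒ 7;  out=∅∪out(7)=∅
  fail(15) 'bc': from fail(7)=0 chase 'c': 0 ⇒ 1;  out=∅∪out(1)={0}
  fail(4) 'aab': from fail(3)=2 chase 'b': 2→0 ⇒ 7;  out=∅∪out(7)=∅
  fail(9) 'bbb': from fail(8)=7 chase 'b': 7 ⇒ 8;  out=∅∪out(8)=∅
  fail(12) 'cbb': from fail(11)=7 chase 'b': 7 ⇒ 8;  out=∅∪out(8)=∅
  fail(16) 'bca': from fail(15)=1 chase 'a': 1→0 ⇒ 2;  out={4}∪out(2)={4}
  fail(5) 'aabb': from fail(4)=7 chase 'b': 7 ⇒ 8;  out=∅∪out(8)=∅
  fail(10) 'bbbb': from fail(9)=8 chase 'b': 8 ⇒ 9;  out={2}∪out(9)={2}
  fail(13) 'cbbc': from fail(12)=8 chase 'c': 8→7 ⇒ 15;  out=∅∪out(15)={0}
  fail(6) 'aabba': from fail(5)=8 chase 'a': 8→7→0 ⇒ 2;  out={1}∪out(2)={1}
  fail(14) 'cbbca': from fail(13)=15 chase 'a': 15 ⇒ 16;  out={3}∪out(16)={3,4}

Text stream:
i=0 'c': node 0→1  → match P0@[0:0]
i=1 'a': node 1→2 (via fail)
i=2 'c': node 2→1 (via fail)  → match P0@[2:2]
i=3 'a': node 1→2 (via fail)
i=4 'a': node 2→3
i=5 'a': node 3→3 (via fail)
i=6 'b': node 3→4
i=7 'b': node 4→5
i=8 'a': node 5→6  → match P1@[4:8]
i=9 'a': node 6→3 (via fail)
i=10 'a': node 3→3 (via fail)
i=11 'b': node 3→4
i=12 'b': node 4→5
i=13 'a': node 5→6  → match P1@[9:13]
i=14 'a': node 6→3 (via fail)
i=15 'a': node 3→3 (via fail)
i=16 'b': node 3→4
i=17 'b': node 4→5
i=18 'a': node 5→6  → match P1@[14:18]
i=19 'a': node 6→3 (via fail)
i=20 'a': node 3→3 (via fail)
i=21 'c': node 3→1 (via fail)  → match P0@[21:21]

All matches (sorted): [[0,0],[2,0],[8,1],[13,1],[18,1],[21,0]]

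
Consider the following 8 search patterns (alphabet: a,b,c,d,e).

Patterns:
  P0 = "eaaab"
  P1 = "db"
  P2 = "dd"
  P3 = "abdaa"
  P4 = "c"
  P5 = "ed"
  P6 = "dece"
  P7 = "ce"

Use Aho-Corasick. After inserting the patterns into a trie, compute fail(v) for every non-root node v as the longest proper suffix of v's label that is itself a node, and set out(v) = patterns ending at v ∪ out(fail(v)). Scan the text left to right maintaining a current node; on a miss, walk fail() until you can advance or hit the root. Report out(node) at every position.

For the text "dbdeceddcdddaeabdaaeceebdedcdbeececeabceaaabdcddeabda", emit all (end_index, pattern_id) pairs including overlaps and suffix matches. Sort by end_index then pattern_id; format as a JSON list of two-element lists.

Build:
Trie (insert patterns):
  n0 'ε': a→9 c→14 d→6 e→1
  n1 'e': a→2 d→15
  n2 'ea': a→3
  n3 'eaa': a→4
  n4 'eaaa': b→5
  n5 'eaaab': ·  ←P0
  n6 'd': b→7 d→8 e→16
  n7 'db': ·  ←P1
  n8 'dd': ·  ←P2
  n9 'a': b→10
  n10 'ab': d→11
  n11 'abd': a→12
  n12 'abda': a→13
  n13 'abdaa': ·  ←P3
  n14 'c': e→19  ←P4
  n15 'ed': ·  ←P5
  n16 'de': c→17
  n17 'dec': e→18
  n18 'dece': ·  ←P6
  n19 'ce': ·  ←P7

BFS fail/out derivation:
  n1('e'): parent n0 fail=0; on 'e' 0 → fail=0;  out ∅∪∅=∅
  n6('d'): parent n0 fail=0; on 'd' 0 → fail=0;  out ∅∪∅=∅
  n9('a'): parent n0 fail=0; on 'a' 0 → fail=0;  out ∅∪∅=∅
  n14('c'): parent n0 fail=0; on 'c' 0 → fail=0;  out {4}∪∅={4}
  n2('ea'): parent n1 fail=0; on 'a' 0 → fail=9;  out ∅∪∅=∅
  n7('db'): parent n6 fail=0; on 'b' 0 → fail=0;  out {1}∪∅={1}
  n8('dd'): parent n6 fail=0; on 'd' 0 → fail=6;  out {2}∪∅={2}
  n10('ab'): parent n9 fail=0; on 'b' 0 → fail=0;  out ∅∪∅=∅
  n15('ed'): parent n1 fail=0; on 'd' 0 → fail=6;  out {5}∪∅={5}
  n16('de'): parent n6 fail=0; on 'e' 0 → fail=1;  out ∅∪∅=∅
  n19('ce'): parent n14 fail=0; on 'e' 0 → fail=1;  out {7}∪∅={7}
  n3('eaa'): parent n2 fail=9; on 'a' 9→0 → fail=9;  out ∅∪∅=∅
  n11('abd'): parent n10 fail=0; on 'd' 0 → fail=6;  out ∅∪∅=∅
  n17('dec'): parent n16 fail=1; on 'c' 1→0 → fail=14;  out ∅∪{4}={4}
  n4('eaaa'): parent n3 fail=9; on 'a' 9→0 → fail=9;  out ∅∪∅=∅
  n12('abda'): parent n11 fail=6; on 'a' 6→0 → fail=9;  out ∅∪∅=∅
  n18('dece'): parent n17 fail=14; on 'e' 14 → fail=19;  out {6}∪{7}={6,7}
  n5('eaaab'): parent n4 fail=9; on 'b' 9 → fail=10;  out {0}∪∅={0}
  n13('abdaa'): parent n12 fail=9; on 'a' 9→0 → fail=9;  out {3}∪∅={3}

Scan:
pos 0 'd': at 6
pos 1 'b': at 7  ** P1@[0:1]
pos 2 'd': at 6 (via fail)
pos 3 'e': at 16
pos 4 'c': at 17  ** P4@[4:4]
pos 5 'e': at 18  ** P6@[2:5],P7@[4:5]
pos 6 'd': at 15 (via fail)  ** P5@[5:6]
pos 7 'd': at 8 (via fail)  ** P2@[6:7]
pos 8 'c': at 14 (via fail)  ** P4@[8:8]
pos 9 'd': at 6 (via fail)
pos 10 'd': at 8  ** P2@[9:10]
pos 11 'd': at 8 (via fail)  ** P2@[10:11]
pos 12 'a': at 9 (via fail)
pos 13 'e': at 1 (via fail)
pos 14 'a': at 2
pos 15 'b': at 10 (via fail)
pos 16 'd': at 11
pos 17 'a': at 12
pos 18 'a': at 13  ** P3@[14:18]
pos 19 'e': at 1 (via fail)
pos 20 'c': at 14 (via fail)  ** P4@[20:20]
pos 21 'e': at 19  ** P7@[20:21]
pos 22 'e': at 1 (via fail)
pos 23 'b': at 0 (via fail)
pos 24 'd': at 6
pos 25 'e': at 16
pos 26 'd': at 15 (via fail)  ** P5@[25:26]
pos 27 'c': at 14 (via fail)  ** P4@[27:27]
pos 28 'd': at 6 (via fail)
pos 29 'b': at 7  ** P1@[28:29]
pos 30 'e': at 1 (via fail)
pos 31 'e': at 1 (via fail)
pos 32 'c': at 14 (via fail)  ** P4@[32:32]
pos 33 'e': at 19  ** P7@[32:33]
pos 34 'c': at 14 (via fail)  ** P4@[34:34]
pos 35 'e': at 19  ** P7@[34:35]
pos 36 'a': at 2 (via fail)
pos 37 'b': at 10 (via fail)
pos 38 'c': at 14 (via fail)  ** P4@[38:38]
pos 39 'e': at 19  ** P7@[38:39]
pos 40 'a': at 2 (via fail)
pos 41 'a': at 3
pos 42 'a': at 4
pos 43 'b': at 5  ** P0@[39:43]
pos 44 'd': at 11 (via fail)
pos 45 'c': at 14 (via fail)  ** P4@[45:45]
pos 46 'd': at 6 (via fail)
pos 47 'd': at 8  ** P2@[46:47]
pos 48 'e': at 16 (via fail)
pos 49 'a': at 2 (via fail)
pos 50 'b': at 10 (via fail)
pos 51 'd': at 11
pos 52 'a': at 12

Matches: [[1,1],[4,4],[5,6],[5,7],[6,5],[7,2],[8,4],[10,2],[11,2],[18,3],[20,4],[21,7],[26,5],[27,4],[29,1],[32,4],[33,7],[34,4],[35,7],[38,4],[39,7],[43,0],[45,4],[47,2]]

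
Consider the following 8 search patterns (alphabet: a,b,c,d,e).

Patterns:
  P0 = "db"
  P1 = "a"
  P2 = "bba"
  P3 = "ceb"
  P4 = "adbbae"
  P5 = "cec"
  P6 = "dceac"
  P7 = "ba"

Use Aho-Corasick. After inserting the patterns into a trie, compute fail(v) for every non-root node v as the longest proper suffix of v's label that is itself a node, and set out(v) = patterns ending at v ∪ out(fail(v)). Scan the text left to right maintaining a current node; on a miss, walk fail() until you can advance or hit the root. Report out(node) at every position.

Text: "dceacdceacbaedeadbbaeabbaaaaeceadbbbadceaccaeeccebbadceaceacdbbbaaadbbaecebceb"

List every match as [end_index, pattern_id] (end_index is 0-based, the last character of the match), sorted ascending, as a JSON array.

Construct AC machine:
Trie nodes:
  n0 'ε': a→3 b→4 c→7 d→1
  n1 'd': b→2 c→16
  n2 'db': ·  [P0 ends]
  n3 'a': d→10  [P1 ends]
  n4 'b': a→20 b→5
  n5 'bb': a→6
  n6 'bba': ·  [P2 ends]
  n7 'c': e→8
  n8 'ce': b→9 c→15
  n9 'ceb': ·  [P3 ends]
  n10 'ad': b→11
  n11 'adb': b→12
  n12 'adbb': a→13
  n13 'adbba': e→14
  n14 'adbbae': ·  [P4 ends]
  n15 'cec': ·  [P5 ends]
  n16 'dc': e→17
  n17 'dce': a→18
  n18 'dcea': c→19
  n19 'dceac': ·  [P6 ends]
  n20 'ba': ·  [P7 ends]

BFS fail/out derivation:
  n1('d'): parent n0 fail=0; on 'd' 0 → fail=0;  out ∅∪∅=∅
  n3('a'): parent n0 fail=0; on 'a' 0 → fail=0;  out {1}∪∅={1}
  n4('b'): parent n0 fail=0; on 'b' 0 → fail=0;  out ∅∪∅=∅
  n7('c'): parent n0 fail=0; on 'c' 0 → fail=0;  out ∅∪∅=∅
  n2('db'): parent n1 fail=0; on 'b' 0 → fail=4;  out {0}∪∅={0}
  n5('bb'): parent n4 fail=0; on 'b' 0 → fail=4;  out ∅∪∅=∅
  n8('ce'): parent n7 fail=0; on 'e' 0 → fail=0;  out ∅∪∅=∅
  n10('ad'): parent n3 fail=0; on 'd' 0 → fail=1;  out ∅∪∅=∅
  n16('dc'): parent n1 fail=0; on 'c' 0 → fail=7;  out ∅∪∅=∅
  n20('ba'): parent n4 fail=0; on 'a' 0 → fail=3;  out {7}∪{1}={1,7}
  n6('bba'): parent n5 fail=4; on 'a' 4 → fail=20;  out {2}∪{1,7}={1,2,7}
  n9('ceb'): parent n8 fail=0; on 'b' 0 → fail=4;  out {3}∪∅={3}
  n11('adb'): parent n10 fail=1; on 'b' 1 → fail=2;  out ∅∪{0}={0}
  n15('cec'): parent n8 fail=0; on 'c' 0 → fail=7;  out {5}∪∅={5}
  n17('dce'): parent n16 fail=7; on 'e' 7 → fail=8;  out ∅∪∅=∅
  n12('adbb'): parent n11 fail=2; on 'b' 2→4 → fail=5;  out ∅∪∅=∅
  n18('dcea'): parent n17 fail=8; on 'a' 8→0 → fail=3;  out ∅∪{1}={1}
  n13('adbba'): parent n12 fail=5; on 'a' 5 → fail=6;  out ∅∪{1,2,7}={1,2,7}
  n19('dceac'): parent n18 fail=3; on 'c' 3→0 → fail=7;  out {6}∪∅={6}
  n14('adbbae'): parent n13 fail=6; on 'e' 6→20→3→0 → fail=0;  out {4}∪∅={4}

Text stream:
[0] read 'd'  n0⇒n1
[1] read 'c'  n1⇒n16
[2] read 'e'  n16⇒n17
[3] read 'a'  n17⇒n18  emit P1@[3:3]
[4] read 'c'  n18⇒n19  emit P6@[0:4]
[5] read 'd'  n19⇒n1 ·f
[6] read 'c'  n1⇒n16
[7] read 'e'  n16⇒n17
[8] read 'a'  n17⇒n18  emit P1@[8:8]
[9] read 'c'  n18⇒n19  emit P6@[5:9]
[10] read 'b'  n19⇒n4 ·f
[11] read 'a'  n4⇒n20  emit P1@[11:11],P7@[10:11]
[12] read 'e'  n20⇒n0 ·f
[13] read 'd'  n0⇒n1
[14] read 'e'  n1⇒n0 ·f
[15] read 'a'  n0⇒n3  emit P1@[15:15]
[16] read 'd'  n3⇒n10
[17] read 'b'  n10⇒n11  emit P0@[16:17]
[18] read 'b'  n11⇒n12
[19] read 'a'  n12⇒n13  emit P1@[19:19],P2@[17:19],P7@[18:19]
[20] read 'e'  n13⇒n14  emit P4@[15:20]
[21] read 'a'  n14⇒n3 ·f  emit P1@[21:21]
[22] read 'b'  n3⇒n4 ·f
[23] read 'b'  n4⇒n5
[24] read 'a'  n5⇒n6  emit P1@[24:24],P2@[22:24],P7@[23:24]
[25] read 'a'  n6⇒n3 ·f  emit P1@[25:25]
[26] read 'a'  n3⇒n3 ·f  emit P1@[26:26]
[27] read 'a'  n3⇒n3 ·f  emit P1@[27:27]
[28] read 'e'  n3⇒n0 ·f
[29] read 'c'  n0⇒n7
[30] read 'e'  n7⇒n8
[31] read 'a'  n8⇒n3 ·f  emit P1@[31:31]
[32] read 'd'  n3⇒n10
[33] read 'b'  n10⇒n11  emit P0@[32:33]
[34] read 'b'  n11⇒n12
[35] read 'b'  n12⇒n5 ·f
[36] read 'a'  n5⇒n6  emit P1@[36:36],P2@[34:36],P7@[35:36]
[37] read 'd'  n6⇒n10 ·f
[38] read 'c'  n10⇒n16 ·f
[39] read 'e'  n16⇒n17
[40] read 'a'  n17⇒n18  emit P1@[40:40]
[41] read 'c'  n18⇒n19  emit P6@[37:41]
[42] read 'c'  n19⇒n7 ·f
[43] read 'a'  n7⇒n3 ·f  emit P1@[43:43]
[44] read 'e'  n3⇒n0 ·f
[45] read 'e'  n0⇒n0
[46] read 'c'  n0⇒n7
[47] read 'c'  n7⇒n7 ·f
[48] read 'e'  n7⇒n8
[49] read 'b'  n8⇒n9  emit P3@[47:49]
[50] read 'b'  n9⇒n5 ·f
[51] read 'a'  n5⇒n6  emit P1@[51:51],P2@[49:51],P7@[50:51]
[52] read 'd'  n6⇒n10 ·f
[53] read 'c'  n10⇒n16 ·f
[54] read 'e'  n16⇒n17
[55] read 'a'  n17⇒n18  emit P1@[55:55]
[56] read 'c'  n18⇒n19  emit P6@[52:56]
[57] read 'e'  n19⇒n8 ·f
[58] read 'a'  n8⇒n3 ·f  emit P1@[58:58]
[59] read 'c'  n3⇒n7 ·f
[60] read 'd'  n7⇒n1 ·f
[61] read 'b'  n1⇒n2  emit P0@[60:61]
[62] read 'b'  n2⇒n5 ·f
[63] read 'b'  n5⇒n5 ·f
[64] read 'a'  n5⇒n6  emit P1@[64:64],P2@[62:64],P7@[63:64]
[65] read 'a'  n6⇒n3 ·f  emit P1@[65:65]
[66] read 'a'  n3⇒n3 ·f  emit P1@[66:66]
[67] read 'd'  n3⇒n10
[68] read 'b'  n10⇒n11  emit P0@[67:68]
[69] read 'b'  n11⇒n12
[70] read 'a'  n12⇒n13  emit P1@[70:70],P2@[68:70],P7@[69:70]
[71] read 'e'  n13⇒n14  emit P4@[66:71]
[72] read 'c'  n14⇒n7 ·f
[73] read 'e'  n7⇒n8
[74] read 'b'  n8⇒n9  emit P3@[72:74]
[75] read 'c'  n9⇒n7 ·f
[76] read 'e'  n7⇒n8
[77] read 'b'  n8⇒n9  emit P3@[75:77]

All matches (sorted): [[3,1],[4,6],[8,1],[9,6],[11,1],[11,7],[15,1],[17,0],[19,1],[19,2],[19,7],[20,4],[21,1],[24,1],[24,2],[24,7],[25,1],[26,1],[27,1],[31,1],[33,0],[36,1],[36,2],[36,7],[40,1],[41,6],[43,1],[49,3],[51,1],[51,2],[51,7],[55,1],[56,6],[58,1],[61,0],[64,1],[64,2],[64,7],[65,1],[66,1],[68,0],[70,1],[70,2],[70,7],[71,4],[74,3],[77,3]]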